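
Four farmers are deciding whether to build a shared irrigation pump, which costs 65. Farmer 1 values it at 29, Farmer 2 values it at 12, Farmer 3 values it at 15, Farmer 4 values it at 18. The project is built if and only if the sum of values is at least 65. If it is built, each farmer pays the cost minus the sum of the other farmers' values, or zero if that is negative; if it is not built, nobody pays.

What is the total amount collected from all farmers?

Total value 74 ≥ cost 65, so it is built.
Farmer 1: others sum to 45; max(0, 65 - 45) = 20.
Farmer 2: others sum to 62; max(0, 65 - 62) = 3.
Farmer 3: others sum to 59; max(0, 65 - 59) = 6.
Farmer 4: others sum to 56; max(0, 65 - 56) = 9.
Total collected = 20 + 3 + 6 + 9 = 38.

38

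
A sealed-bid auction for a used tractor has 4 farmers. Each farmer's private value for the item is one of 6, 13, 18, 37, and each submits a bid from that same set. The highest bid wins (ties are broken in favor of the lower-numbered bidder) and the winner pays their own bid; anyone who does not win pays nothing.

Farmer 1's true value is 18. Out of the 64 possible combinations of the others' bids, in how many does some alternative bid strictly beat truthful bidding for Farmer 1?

Others bid (6, 6, 6): truth gives 0; bid 6 gives 12 > 0. Violating.
Others bid (6, 6, 13): truth gives 0; bid 13 gives 5 > 0. Violating.
Others bid (6, 13, 6): truth gives 0; bid 13 gives 5 > 0. Violating.
Others bid (6, 13, 13): truth gives 0; bid 13 gives 5 > 0. Violating.
Others bid (6, 6, 18): truth gives 0; no alternative beats it.
Others bid (6, 6, 37): truth gives 0; no alternative beats it.
(Checking all 64 profiles: 8 have a profitable deviation, 56 do not.)

8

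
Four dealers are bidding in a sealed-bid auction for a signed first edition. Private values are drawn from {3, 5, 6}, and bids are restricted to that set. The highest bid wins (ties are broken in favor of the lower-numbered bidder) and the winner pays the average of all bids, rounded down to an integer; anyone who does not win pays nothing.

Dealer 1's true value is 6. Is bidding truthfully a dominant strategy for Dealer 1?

Yes

Check each profile of the others' bids and compare truth against every alternative bid.
Others bid (3, 3, 6): truth gives 2, best alternative gives 0.
Others bid (3, 6, 3): truth gives 2, best alternative gives 0.
Others bid (6, 3, 3): truth gives 2, best alternative gives 0.
Others bid (3, 5, 6): truth gives 1, best alternative gives 0.
Others bid (3, 6, 5): truth gives 1, best alternative gives 0.
Others bid (3, 6, 6): truth gives 1, best alternative gives 0.
(Remaining 21 profiles checked similarly; truth is weakly best in each.)
In every case the truthful bid is at least as good as any alternative, so it is a dominant strategy.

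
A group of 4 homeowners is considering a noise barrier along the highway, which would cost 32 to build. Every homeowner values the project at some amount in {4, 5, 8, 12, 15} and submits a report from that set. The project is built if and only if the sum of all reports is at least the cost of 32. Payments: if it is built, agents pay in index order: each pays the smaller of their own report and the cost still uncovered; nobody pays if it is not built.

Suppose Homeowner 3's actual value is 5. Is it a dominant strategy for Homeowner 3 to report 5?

No

Consider the case where Homeowner 1 reports 4, Homeowner 2 reports 12 and Homeowner 4 reports 12.
Truthful report 5: project built, pays 5, utility 5 - 5 = 0.
Report 4 instead: project built, pays 4, utility 5 - 4 = 1.
Since 1 > 0, reporting 4 is strictly better here, so truthful reporting is not dominant.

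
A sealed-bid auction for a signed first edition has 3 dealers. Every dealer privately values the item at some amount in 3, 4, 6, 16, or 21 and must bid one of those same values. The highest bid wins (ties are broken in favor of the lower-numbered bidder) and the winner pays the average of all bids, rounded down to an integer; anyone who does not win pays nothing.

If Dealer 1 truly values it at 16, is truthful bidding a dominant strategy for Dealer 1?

Consider the case where Dealer 2 bids 3 and Dealer 3 bids 3.
Truthful bid 16: wins, pays 7, utility 16 - 7 = 9.
Bid 3 instead: wins, pays 3, utility 16 - 3 = 13.
Since 13 > 9, bidding 3 is strictly better here, so truthful bidding is not dominant.

No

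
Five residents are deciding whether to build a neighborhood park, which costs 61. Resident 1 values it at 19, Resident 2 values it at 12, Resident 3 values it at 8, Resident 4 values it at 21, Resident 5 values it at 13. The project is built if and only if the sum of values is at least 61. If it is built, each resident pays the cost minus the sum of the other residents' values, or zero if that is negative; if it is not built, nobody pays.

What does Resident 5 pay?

1

Total value 73 ≥ cost 61, so the project is built.
The other residents' values sum to 60.
Cost minus that sum is 61 - 60 = 1.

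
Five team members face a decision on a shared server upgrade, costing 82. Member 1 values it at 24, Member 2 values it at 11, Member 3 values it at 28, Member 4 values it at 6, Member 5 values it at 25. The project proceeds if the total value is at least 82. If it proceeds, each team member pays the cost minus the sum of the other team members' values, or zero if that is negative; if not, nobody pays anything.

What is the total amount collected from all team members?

41

Total value 94 ≥ cost 82, so it is built.
Member 1: others sum to 70; max(0, 82 - 70) = 12.
Member 2: others sum to 83; max(0, 82 - 83) = 0.
Member 3: others sum to 66; max(0, 82 - 66) = 16.
Member 4: others sum to 88; max(0, 82 - 88) = 0.
Member 5: others sum to 69; max(0, 82 - 69) = 13.
Total collected = 12 + 0 + 16 + 0 + 13 = 41.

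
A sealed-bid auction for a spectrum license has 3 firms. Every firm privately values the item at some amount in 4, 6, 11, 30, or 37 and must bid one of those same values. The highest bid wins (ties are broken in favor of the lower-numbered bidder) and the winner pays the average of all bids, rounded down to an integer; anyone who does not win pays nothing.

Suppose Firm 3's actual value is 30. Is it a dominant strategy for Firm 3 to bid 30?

Consider the case where Firm 1 bids 4 and Firm 2 bids 4.
Truthful bid 30: wins, pays 12, utility 30 - 12 = 18.
Bid 6 instead: wins, pays 4, utility 30 - 4 = 26.
Since 26 > 18, bidding 6 is strictly better here, so truthful bidding is not dominant.

No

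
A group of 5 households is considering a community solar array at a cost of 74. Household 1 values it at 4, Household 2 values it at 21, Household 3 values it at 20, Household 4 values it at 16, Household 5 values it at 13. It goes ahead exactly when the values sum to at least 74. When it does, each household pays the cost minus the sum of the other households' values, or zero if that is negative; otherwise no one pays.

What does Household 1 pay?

4

Total value 74 ≥ cost 74, so the project is built.
The other households' values sum to 70.
Cost minus that sum is 74 - 70 = 4.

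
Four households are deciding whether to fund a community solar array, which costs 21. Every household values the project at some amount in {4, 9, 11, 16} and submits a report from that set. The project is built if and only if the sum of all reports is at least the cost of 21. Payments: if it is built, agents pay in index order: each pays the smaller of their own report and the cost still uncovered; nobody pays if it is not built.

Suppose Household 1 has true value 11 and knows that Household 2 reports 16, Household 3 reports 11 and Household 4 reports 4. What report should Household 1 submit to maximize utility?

4

Report 4: project built, pays 4, utility 11 - 4 = 7.
Report 9: project built, pays 9, utility 11 - 9 = 2.
Report 11: project built, pays 11, utility 11 - 11 = 0.
Report 16: project built, pays 16, utility 11 - 16 = -5.
The best choice is 4 with utility 7.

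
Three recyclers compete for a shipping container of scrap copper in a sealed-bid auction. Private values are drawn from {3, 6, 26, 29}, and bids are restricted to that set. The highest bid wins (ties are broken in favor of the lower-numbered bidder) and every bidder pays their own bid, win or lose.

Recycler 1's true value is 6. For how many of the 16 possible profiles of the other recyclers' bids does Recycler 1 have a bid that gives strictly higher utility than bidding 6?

Others bid (3, 3): truth gives 0; bid 3 gives 3 > 0. Violating.
Others bid (3, 26): truth gives -6; bid 3 gives -3 > -6. Violating.
Others bid (3, 29): truth gives -6; bid 3 gives -3 > -6. Violating.
Others bid (6, 26): truth gives -6; bid 3 gives -3 > -6. Violating.
Others bid (3, 6): truth gives 0; no alternative beats it.
Others bid (6, 3): truth gives 0; no alternative beats it.
(Checking all 16 profiles: 13 have a profitable deviation, 3 do not.)

13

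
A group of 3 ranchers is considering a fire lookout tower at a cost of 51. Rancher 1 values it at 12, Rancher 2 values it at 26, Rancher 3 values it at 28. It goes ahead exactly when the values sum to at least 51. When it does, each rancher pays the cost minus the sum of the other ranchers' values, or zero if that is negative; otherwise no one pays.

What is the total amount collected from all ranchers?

Total value 66 ≥ cost 51, so it is built.
Rancher 1: others sum to 54; max(0, 51 - 54) = 0.
Rancher 2: others sum to 40; max(0, 51 - 40) = 11.
Rancher 3: others sum to 38; max(0, 51 - 38) = 13.
Total collected = 0 + 11 + 13 = 24.

24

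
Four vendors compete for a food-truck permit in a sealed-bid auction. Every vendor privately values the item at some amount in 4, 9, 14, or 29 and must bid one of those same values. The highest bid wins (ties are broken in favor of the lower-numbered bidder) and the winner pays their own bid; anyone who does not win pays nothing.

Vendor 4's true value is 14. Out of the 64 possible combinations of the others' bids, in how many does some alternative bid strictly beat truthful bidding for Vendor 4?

1

Others bid (4, 4, 4): truth gives 0; bid 9 gives 5 > 0. Violating.
Others bid (4, 4, 9): truth gives 0; no alternative beats it.
Others bid (4, 4, 14): truth gives 0; no alternative beats it.
(Checking all 64 profiles: 1 has a profitable deviation, 63 do not.)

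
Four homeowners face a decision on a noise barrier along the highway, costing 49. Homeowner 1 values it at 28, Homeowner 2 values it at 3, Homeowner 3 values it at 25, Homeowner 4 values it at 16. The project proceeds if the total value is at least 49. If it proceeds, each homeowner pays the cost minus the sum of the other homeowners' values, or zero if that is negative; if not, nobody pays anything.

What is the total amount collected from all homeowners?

7

Total value 72 ≥ cost 49, so it is built.
Homeowner 1: others sum to 44; max(0, 49 - 44) = 5.
Homeowner 2: others sum to 69; max(0, 49 - 69) = 0.
Homeowner 3: others sum to 47; max(0, 49 - 47) = 2.
Homeowner 4: others sum to 56; max(0, 49 - 56) = 0.
Total collected = 5 + 0 + 2 + 0 = 7.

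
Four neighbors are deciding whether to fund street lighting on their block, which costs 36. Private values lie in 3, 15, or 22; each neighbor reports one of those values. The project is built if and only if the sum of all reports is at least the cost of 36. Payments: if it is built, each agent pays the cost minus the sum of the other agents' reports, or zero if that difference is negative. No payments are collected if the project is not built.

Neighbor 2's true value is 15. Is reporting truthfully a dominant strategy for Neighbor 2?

Check each profile of the others' reports and compare truth against every alternative report.
Others report (3, 15, 22): truth gives 15, best alternative gives 15.
Others report (3, 22, 15): truth gives 15, best alternative gives 15.
Others report (3, 22, 22): truth gives 15, best alternative gives 15.
Others report (15, 3, 22): truth gives 15, best alternative gives 15.
Others report (15, 15, 15): truth gives 15, best alternative gives 15.
Others report (15, 15, 22): truth gives 15, best alternative gives 15.
(Remaining 21 profiles checked similarly; truth is weakly best in each.)
In every case the truthful report is at least as good as any alternative, so it is a dominant strategy.

Yes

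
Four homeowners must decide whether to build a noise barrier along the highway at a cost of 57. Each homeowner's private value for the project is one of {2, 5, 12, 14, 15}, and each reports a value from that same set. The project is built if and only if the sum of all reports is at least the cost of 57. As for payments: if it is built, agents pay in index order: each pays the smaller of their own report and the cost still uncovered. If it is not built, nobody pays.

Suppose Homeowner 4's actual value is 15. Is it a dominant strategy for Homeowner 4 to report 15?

Yes

Check each profile of the others' reports and compare truth against every alternative report.
Others report (15, 15, 15): truth gives 3, best alternative gives 3.
Others report (14, 15, 15): truth gives 2, best alternative gives 2.
Others report (15, 14, 15): truth gives 2, best alternative gives 2.
Others report (15, 15, 14): truth gives 2, best alternative gives 2.
Others report (14, 14, 15): truth gives 1, best alternative gives 1.
Others report (14, 15, 14): truth gives 1, best alternative gives 1.
(Remaining 119 profiles checked similarly; truth is weakly best in each.)
In every case the truthful report is at least as good as any alternative, so it is a dominant strategy.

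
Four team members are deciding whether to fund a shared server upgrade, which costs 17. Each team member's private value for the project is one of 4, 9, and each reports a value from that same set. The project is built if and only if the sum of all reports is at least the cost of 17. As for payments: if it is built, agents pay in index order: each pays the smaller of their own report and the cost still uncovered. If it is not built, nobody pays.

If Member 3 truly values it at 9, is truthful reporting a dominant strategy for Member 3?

No

Consider the case where Member 1 reports 4, Member 2 reports 4 and Member 4 reports 9.
Truthful report 9: project built, pays 9, utility 9 - 9 = 0.
Report 4 instead: project built, pays 4, utility 9 - 4 = 5.
Since 5 > 0, reporting 4 is strictly better here, so truthful reporting is not dominant.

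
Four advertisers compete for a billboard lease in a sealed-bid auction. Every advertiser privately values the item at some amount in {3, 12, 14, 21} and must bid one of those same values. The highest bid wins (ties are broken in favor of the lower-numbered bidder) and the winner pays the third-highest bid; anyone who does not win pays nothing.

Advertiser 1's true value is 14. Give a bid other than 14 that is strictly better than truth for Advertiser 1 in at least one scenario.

21

Suppose Advertiser 2 bids 3, Advertiser 3 bids 3 and Advertiser 4 bids 21.
Bid 14: loses, pays 0, utility 0.
Bid 21: wins, pays 3, utility 14 - 3 = 11.
So bidding 21 beats truth here (11 > 0).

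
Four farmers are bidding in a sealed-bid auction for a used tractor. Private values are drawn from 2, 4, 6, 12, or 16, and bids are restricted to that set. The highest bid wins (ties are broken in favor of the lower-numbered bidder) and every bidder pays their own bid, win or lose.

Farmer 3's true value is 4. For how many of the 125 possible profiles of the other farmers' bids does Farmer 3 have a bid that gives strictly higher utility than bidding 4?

Others bid (2, 2, 6): truth gives -4; bid 2 gives -2 > -4. Violating.
Others bid (2, 2, 12): truth gives -4; bid 2 gives -2 > -4. Violating.
Others bid (2, 2, 16): truth gives -4; bid 2 gives -2 > -4. Violating.
Others bid (2, 4, 2): truth gives -4; bid 2 gives -2 > -4. Violating.
Others bid (2, 2, 2): truth gives 0; no alternative beats it.
Others bid (2, 2, 4): truth gives 0; no alternative beats it.
(Checking all 125 profiles: 123 have a profitable deviation, 2 do not.)

123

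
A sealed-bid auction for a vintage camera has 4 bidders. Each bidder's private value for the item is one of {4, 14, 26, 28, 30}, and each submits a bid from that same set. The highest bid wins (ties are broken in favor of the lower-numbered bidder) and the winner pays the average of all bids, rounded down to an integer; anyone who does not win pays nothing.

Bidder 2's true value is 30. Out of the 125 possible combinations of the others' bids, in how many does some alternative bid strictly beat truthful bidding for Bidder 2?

Others bid (4, 4, 4): truth gives 20; bid 14 gives 24 > 20. Violating.
Others bid (4, 4, 14): truth gives 17; bid 14 gives 21 > 17. Violating.
Others bid (4, 4, 26): truth gives 14; bid 26 gives 15 > 14. Violating.
Others bid (4, 14, 4): truth gives 17; bid 14 gives 21 > 17. Violating.
Others bid (4, 4, 28): truth gives 14; no alternative beats it.
Others bid (4, 4, 30): truth gives 13; no alternative beats it.
(Checking all 125 profiles: 33 have a profitable deviation, 92 do not.)

33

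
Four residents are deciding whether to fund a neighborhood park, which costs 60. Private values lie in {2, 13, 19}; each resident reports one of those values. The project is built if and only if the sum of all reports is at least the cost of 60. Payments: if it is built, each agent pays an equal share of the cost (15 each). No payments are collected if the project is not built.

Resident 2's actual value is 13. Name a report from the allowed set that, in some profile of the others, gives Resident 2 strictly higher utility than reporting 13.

2

Suppose Resident 1 reports 13, Resident 3 reports 19 and Resident 4 reports 19.
Report 13: project built, pays 15, utility 13 - 15 = -2.
Report 2: project not built, utility 0.
So reporting 2 beats truth here (0 > -2).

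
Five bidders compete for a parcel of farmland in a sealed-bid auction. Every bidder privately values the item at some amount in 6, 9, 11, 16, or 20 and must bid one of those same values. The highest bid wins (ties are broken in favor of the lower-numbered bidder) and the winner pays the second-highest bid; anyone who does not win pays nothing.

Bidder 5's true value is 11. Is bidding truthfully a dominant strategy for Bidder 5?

Check each profile of the others' bids and compare truth against every alternative bid.
Others bid (6, 6, 6, 6): truth gives 5, best alternative gives 5.
Others bid (6, 6, 6, 9): truth gives 2, best alternative gives 2.
Others bid (6, 6, 9, 6): truth gives 2, best alternative gives 2.
Others bid (6, 6, 9, 9): truth gives 2, best alternative gives 2.
Others bid (6, 9, 6, 6): truth gives 2, best alternative gives 2.
Others bid (6, 9, 6, 9): truth gives 2, best alternative gives 2.
(Remaining 619 profiles checked similarly; truth is weakly best in each.)
In every case the truthful bid is at least as good as any alternative, so it is a dominant strategy.

Yes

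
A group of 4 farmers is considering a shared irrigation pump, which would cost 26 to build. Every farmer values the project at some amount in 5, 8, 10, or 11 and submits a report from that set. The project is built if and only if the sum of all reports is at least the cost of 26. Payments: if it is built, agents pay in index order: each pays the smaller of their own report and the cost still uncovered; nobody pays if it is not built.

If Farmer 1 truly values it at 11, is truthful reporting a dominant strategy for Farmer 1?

No

Consider the case where Farmer 2 reports 5, Farmer 3 reports 5 and Farmer 4 reports 8.
Truthful report 11: project built, pays 11, utility 11 - 11 = 0.
Report 8 instead: project built, pays 8, utility 11 - 8 = 3.
Since 3 > 0, reporting 8 is strictly better here, so truthful reporting is not dominant.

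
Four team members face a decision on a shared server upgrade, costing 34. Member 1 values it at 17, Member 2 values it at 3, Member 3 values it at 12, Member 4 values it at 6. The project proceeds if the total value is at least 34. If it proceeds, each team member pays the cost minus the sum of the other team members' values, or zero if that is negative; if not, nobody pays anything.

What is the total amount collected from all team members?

23

Total value 38 ≥ cost 34, so it is built.
Member 1: others sum to 21; max(0, 34 - 21) = 13.
Member 2: others sum to 35; max(0, 34 - 35) = 0.
Member 3: others sum to 26; max(0, 34 - 26) = 8.
Member 4: others sum to 32; max(0, 34 - 32) = 2.
Total collected = 13 + 0 + 8 + 2 = 23.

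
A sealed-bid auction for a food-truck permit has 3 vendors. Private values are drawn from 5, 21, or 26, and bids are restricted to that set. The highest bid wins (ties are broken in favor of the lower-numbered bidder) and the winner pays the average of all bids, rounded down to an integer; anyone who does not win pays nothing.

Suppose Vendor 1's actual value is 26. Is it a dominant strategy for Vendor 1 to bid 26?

Consider the case where Vendor 2 bids 5 and Vendor 3 bids 5.
Truthful bid 26: wins, pays 12, utility 26 - 12 = 14.
Bid 5 instead: wins, pays 5, utility 26 - 5 = 21.
Since 21 > 14, bidding 5 is strictly better here, so truthful bidding is not dominant.

No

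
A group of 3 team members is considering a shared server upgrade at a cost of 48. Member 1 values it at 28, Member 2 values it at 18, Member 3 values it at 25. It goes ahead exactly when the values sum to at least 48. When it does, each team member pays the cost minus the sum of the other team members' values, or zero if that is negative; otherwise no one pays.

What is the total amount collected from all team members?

Total value 71 ≥ cost 48, so it is built.
Member 1: others sum to 43; max(0, 48 - 43) = 5.
Member 2: others sum to 53; max(0, 48 - 53) = 0.
Member 3: others sum to 46; max(0, 48 - 46) = 2.
Total collected = 5 + 0 + 2 = 7.

7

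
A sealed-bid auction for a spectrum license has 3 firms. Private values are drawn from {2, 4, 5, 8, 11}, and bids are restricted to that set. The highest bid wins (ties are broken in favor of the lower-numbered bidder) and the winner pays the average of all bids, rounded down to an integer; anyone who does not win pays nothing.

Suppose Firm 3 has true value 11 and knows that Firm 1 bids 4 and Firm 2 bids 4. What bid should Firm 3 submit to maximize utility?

Bid 2: loses, pays 0, utility 0.
Bid 4: loses, pays 0, utility 0.
Bid 5: wins, pays 4, utility 11 - 4 = 7.
Bid 8: wins, pays 5, utility 11 - 5 = 6.
Bid 11: wins, pays 6, utility 11 - 6 = 5.
The best choice is 5 with utility 7.

5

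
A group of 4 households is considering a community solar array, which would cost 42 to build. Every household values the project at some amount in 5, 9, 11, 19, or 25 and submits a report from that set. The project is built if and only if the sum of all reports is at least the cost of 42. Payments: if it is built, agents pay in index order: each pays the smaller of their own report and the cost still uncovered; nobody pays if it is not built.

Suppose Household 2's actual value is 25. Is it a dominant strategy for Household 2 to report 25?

Consider the case where Household 1 reports 5, Household 3 reports 5 and Household 4 reports 19.
Truthful report 25: project built, pays 25, utility 25 - 25 = 0.
Report 19 instead: project built, pays 19, utility 25 - 19 = 6.
Since 6 > 0, reporting 19 is strictly better here, so truthful reporting is not dominant.

No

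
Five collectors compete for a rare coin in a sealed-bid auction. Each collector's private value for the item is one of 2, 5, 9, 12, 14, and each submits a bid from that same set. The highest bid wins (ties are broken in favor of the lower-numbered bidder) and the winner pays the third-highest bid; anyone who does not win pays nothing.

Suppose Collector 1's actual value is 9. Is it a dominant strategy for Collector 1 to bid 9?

Consider the case where Collector 2 bids 2, Collector 3 bids 2, Collector 4 bids 2 and Collector 5 bids 12.
Truthful bid 9: loses, pays 0, utility 0.
Bid 12 instead: wins, pays 2, utility 9 - 2 = 7.
Since 7 > 0, bidding 12 is strictly better here, so truthful bidding is not dominant.

No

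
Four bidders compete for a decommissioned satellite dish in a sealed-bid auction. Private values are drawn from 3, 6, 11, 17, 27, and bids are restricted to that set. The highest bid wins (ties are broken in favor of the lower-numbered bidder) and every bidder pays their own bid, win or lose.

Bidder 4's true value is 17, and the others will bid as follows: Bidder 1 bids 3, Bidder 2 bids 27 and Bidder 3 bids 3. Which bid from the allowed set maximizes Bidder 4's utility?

Bid 3: loses but pays 3, utility -3.
Bid 6: loses but pays 6, utility -6.
Bid 11: loses but pays 11, utility -11.
Bid 17: loses but pays 17, utility -17.
Bid 27: loses but pays 27, utility -27.
The best choice is 3 with utility -3.

3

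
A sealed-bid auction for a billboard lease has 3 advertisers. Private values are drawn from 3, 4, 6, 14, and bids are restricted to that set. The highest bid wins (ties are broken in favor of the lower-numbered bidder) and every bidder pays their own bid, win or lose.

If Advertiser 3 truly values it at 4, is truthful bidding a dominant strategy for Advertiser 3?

No

Consider the case where Advertiser 1 bids 3 and Advertiser 2 bids 4.
Truthful bid 4: loses but pays 4, utility -4.
Bid 3 instead: loses but pays 3, utility -3.
Since -3 > -4, bidding 3 is strictly better here, so truthful bidding is not dominant.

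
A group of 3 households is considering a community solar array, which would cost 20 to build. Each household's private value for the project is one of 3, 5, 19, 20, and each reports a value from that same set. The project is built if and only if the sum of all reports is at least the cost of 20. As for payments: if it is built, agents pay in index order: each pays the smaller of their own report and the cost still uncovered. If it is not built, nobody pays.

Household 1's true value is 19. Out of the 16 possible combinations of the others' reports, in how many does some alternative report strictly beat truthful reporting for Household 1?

Others report (3, 19): truth gives 0; report 3 gives 16 > 0. Violating.
Others report (3, 20): truth gives 0; report 3 gives 16 > 0. Violating.
Others report (5, 19): truth gives 0; report 3 gives 16 > 0. Violating.
Others report (5, 20): truth gives 0; report 3 gives 16 > 0. Violating.
Others report (3, 3): truth gives 0; no alternative beats it.
Others report (3, 5): truth gives 0; no alternative beats it.
(Checking all 16 profiles: 12 have a profitable deviation, 4 do not.)

12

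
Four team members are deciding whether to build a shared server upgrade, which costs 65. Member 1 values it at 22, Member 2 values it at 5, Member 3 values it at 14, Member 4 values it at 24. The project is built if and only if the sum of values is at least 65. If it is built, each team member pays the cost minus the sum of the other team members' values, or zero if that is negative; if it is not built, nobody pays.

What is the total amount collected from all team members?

Total value 65 ≥ cost 65, so it is built.
Member 1: others sum to 43; max(0, 65 - 43) = 22.
Member 2: others sum to 60; max(0, 65 - 60) = 5.
Member 3: others sum to 51; max(0, 65 - 51) = 14.
Member 4: others sum to 41; max(0, 65 - 41) = 24.
Total collected = 22 + 5 + 14 + 24 = 65.

65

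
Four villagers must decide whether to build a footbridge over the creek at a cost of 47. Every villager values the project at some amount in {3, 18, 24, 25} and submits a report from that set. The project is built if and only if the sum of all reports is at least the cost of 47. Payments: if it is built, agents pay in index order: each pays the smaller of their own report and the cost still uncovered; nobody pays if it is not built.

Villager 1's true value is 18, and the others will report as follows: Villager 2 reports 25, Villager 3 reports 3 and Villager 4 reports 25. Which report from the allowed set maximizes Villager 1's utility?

Report 3: project built, pays 3, utility 18 - 3 = 15.
Report 18: project built, pays 18, utility 18 - 18 = 0.
Report 24: project built, pays 24, utility 18 - 24 = -6.
Report 25: project built, pays 25, utility 18 - 25 = -7.
The best choice is 3 with utility 15.

3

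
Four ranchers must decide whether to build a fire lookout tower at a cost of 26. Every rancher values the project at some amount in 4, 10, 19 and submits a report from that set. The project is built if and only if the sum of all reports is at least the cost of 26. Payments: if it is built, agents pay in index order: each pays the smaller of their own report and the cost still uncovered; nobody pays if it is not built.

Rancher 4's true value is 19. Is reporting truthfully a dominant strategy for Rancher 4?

Yes

Check each profile of the others' reports and compare truth against every alternative report.
Others report (4, 4, 4): truth gives 5, best alternative gives 0.
Others report (4, 4, 19): truth gives 19, best alternative gives 19.
Others report (4, 10, 19): truth gives 19, best alternative gives 19.
Others report (4, 19, 4): truth gives 19, best alternative gives 19.
Others report (4, 19, 10): truth gives 19, best alternative gives 19.
Others report (4, 19, 19): truth gives 19, best alternative gives 19.
(Remaining 21 profiles checked similarly; truth is weakly best in each.)
In every case the truthful report is at least as good as any alternative, so it is a dominant strategy.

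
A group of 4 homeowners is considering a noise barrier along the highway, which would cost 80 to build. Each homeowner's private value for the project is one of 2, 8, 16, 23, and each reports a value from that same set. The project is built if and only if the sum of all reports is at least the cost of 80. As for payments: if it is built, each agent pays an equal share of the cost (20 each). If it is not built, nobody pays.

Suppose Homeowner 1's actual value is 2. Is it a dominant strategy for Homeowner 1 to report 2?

Check each profile of the others' reports and compare truth against every alternative report.
Others report (2, 2, 2): truth gives 0, best alternative gives 0.
Others report (2, 2, 8): truth gives 0, best alternative gives 0.
Others report (2, 2, 16): truth gives 0, best alternative gives 0.
Others report (2, 2, 23): truth gives 0, best alternative gives 0.
Others report (2, 8, 2): truth gives 0, best alternative gives 0.
Others report (2, 8, 8): truth gives 0, best alternative gives 0.
(Remaining 58 profiles checked similarly; truth is weakly best in each.)
In every case the truthful report is at least as good as any alternative, so it is a dominant strategy.

Yes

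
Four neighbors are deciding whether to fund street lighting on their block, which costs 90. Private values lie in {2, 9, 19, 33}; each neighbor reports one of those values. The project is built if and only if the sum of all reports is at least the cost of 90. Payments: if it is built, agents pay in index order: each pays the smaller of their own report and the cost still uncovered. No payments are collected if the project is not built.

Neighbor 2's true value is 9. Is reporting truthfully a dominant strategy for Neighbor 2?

No

Consider the case where Neighbor 1 reports 33, Neighbor 3 reports 33 and Neighbor 4 reports 33.
Truthful report 9: project built, pays 9, utility 9 - 9 = 0.
Report 2 instead: project built, pays 2, utility 9 - 2 = 7.
Since 7 > 0, reporting 2 is strictly better here, so truthful reporting is not dominant.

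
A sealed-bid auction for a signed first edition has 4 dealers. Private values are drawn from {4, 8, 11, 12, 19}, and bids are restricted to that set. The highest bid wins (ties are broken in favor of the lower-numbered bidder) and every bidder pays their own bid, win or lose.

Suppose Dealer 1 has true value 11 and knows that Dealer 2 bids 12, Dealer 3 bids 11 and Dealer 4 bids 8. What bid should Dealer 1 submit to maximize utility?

Bid 4: loses but pays 4, utility -4.
Bid 8: loses but pays 8, utility -8.
Bid 11: loses but pays 11, utility -11.
Bid 12: wins, pays 12, utility 11 - 12 = -1.
Bid 19: wins, pays 19, utility 11 - 19 = -8.
The best choice is 12 with utility -1.

12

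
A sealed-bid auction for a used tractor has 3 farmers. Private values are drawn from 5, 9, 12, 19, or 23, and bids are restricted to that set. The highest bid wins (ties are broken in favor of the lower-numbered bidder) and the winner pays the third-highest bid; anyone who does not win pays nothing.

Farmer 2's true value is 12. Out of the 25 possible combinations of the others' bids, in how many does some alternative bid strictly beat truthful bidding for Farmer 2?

Others bid (5, 19): truth gives 0; bid 19 gives 7 > 0. Violating.
Others bid (5, 23): truth gives 0; bid 23 gives 7 > 0. Violating.
Others bid (9, 19): truth gives 0; bid 19 gives 3 > 0. Violating.
Others bid (9, 23): truth gives 0; bid 23 gives 3 > 0. Violating.
Others bid (5, 5): truth gives 7; no alternative beats it.
Others bid (5, 9): truth gives 7; no alternative beats it.
(Checking all 25 profiles: 8 have a profitable deviation, 17 do not.)

8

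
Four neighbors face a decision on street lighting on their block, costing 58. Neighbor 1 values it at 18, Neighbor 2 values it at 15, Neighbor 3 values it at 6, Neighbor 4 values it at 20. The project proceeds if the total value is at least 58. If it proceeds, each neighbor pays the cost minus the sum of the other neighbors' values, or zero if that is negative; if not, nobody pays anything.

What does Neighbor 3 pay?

5

Total value 59 ≥ cost 58, so the project is built.
The other neighbors' values sum to 53.
Cost minus that sum is 58 - 53 = 5.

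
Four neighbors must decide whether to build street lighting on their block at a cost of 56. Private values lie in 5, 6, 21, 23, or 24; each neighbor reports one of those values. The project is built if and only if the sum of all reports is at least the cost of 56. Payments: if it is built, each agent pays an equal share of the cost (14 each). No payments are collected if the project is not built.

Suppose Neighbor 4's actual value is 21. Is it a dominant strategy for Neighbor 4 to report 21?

No

Consider the case where Neighbor 1 reports 5, Neighbor 2 reports 5 and Neighbor 3 reports 23.
Truthful report 21: project not built, utility 0.
Report 23 instead: project built, pays 14, utility 21 - 14 = 7.
Since 7 > 0, reporting 23 is strictly better here, so truthful reporting is not dominant.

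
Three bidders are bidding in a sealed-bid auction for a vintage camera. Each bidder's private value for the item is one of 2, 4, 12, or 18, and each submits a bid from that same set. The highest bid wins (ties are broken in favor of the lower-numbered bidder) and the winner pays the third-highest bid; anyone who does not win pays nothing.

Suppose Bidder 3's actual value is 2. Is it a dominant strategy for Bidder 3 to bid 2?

Yes

Check each profile of the others' bids and compare truth against every alternative bid.
Others bid (2, 2): truth gives 0, best alternative gives 0.
Others bid (2, 4): truth gives 0, best alternative gives 0.
Others bid (2, 12): truth gives 0, best alternative gives 0.
Others bid (2, 18): truth gives 0, best alternative gives 0.
Others bid (4, 2): truth gives 0, best alternative gives 0.
Others bid (4, 4): truth gives 0, best alternative gives 0.
(Remaining 10 profiles checked similarly; truth is weakly best in each.)
In every case the truthful bid is at least as good as any alternative, so it is a dominant strategy.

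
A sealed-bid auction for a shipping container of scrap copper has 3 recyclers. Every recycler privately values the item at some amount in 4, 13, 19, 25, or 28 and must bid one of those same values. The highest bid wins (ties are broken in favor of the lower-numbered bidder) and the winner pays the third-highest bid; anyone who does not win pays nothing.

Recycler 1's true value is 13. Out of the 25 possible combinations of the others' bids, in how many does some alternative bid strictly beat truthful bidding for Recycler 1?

6

Others bid (4, 19): truth gives 0; bid 19 gives 9 > 0. Violating.
Others bid (4, 25): truth gives 0; bid 25 gives 9 > 0. Violating.
Others bid (4, 28): truth gives 0; bid 28 gives 9 > 0. Violating.
Others bid (19, 4): truth gives 0; bid 19 gives 9 > 0. Violating.
Others bid (4, 4): truth gives 9; no alternative beats it.
Others bid (4, 13): truth gives 9; no alternative beats it.
(Checking all 25 profiles: 6 have a profitable deviation, 19 do not.)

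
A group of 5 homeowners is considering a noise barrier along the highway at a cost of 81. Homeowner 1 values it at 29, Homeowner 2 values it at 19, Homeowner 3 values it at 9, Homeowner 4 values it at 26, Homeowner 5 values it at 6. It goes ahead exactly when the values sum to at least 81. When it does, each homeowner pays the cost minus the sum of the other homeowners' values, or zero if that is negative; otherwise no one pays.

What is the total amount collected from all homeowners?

Total value 89 ≥ cost 81, so it is built.
Homeowner 1: others sum to 60; max(0, 81 - 60) = 21.
Homeowner 2: others sum to 70; max(0, 81 - 70) = 11.
Homeowner 3: others sum to 80; max(0, 81 - 80) = 1.
Homeowner 4: others sum to 63; max(0, 81 - 63) = 18.
Homeowner 5: others sum to 83; max(0, 81 - 83) = 0.
Total collected = 21 + 11 + 1 + 18 + 0 = 51.

51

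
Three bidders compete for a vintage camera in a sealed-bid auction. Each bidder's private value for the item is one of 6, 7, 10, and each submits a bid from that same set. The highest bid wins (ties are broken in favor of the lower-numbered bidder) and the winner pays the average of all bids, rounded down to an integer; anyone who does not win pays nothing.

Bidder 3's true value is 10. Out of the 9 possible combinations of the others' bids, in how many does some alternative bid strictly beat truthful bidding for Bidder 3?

Others bid (6, 6): truth gives 3; bid 7 gives 4 > 3. Violating.
Others bid (6, 7): truth gives 3; no alternative beats it.
Others bid (6, 10): truth gives 0; no alternative beats it.
(Checking all 9 profiles: 1 has a profitable deviation, 8 do not.)

1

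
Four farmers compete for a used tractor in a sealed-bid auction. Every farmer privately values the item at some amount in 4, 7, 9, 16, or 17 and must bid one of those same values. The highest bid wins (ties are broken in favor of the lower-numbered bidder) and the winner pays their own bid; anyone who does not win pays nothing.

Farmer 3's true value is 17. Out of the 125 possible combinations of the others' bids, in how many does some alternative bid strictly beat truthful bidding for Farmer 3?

Others bid (4, 4, 4): truth gives 0; bid 7 gives 10 > 0. Violating.
Others bid (4, 4, 7): truth gives 0; bid 7 gives 10 > 0. Violating.
Others bid (4, 4, 9): truth gives 0; bid 9 gives 8 > 0. Violating.
Others bid (4, 4, 16): truth gives 0; bid 16 gives 1 > 0. Violating.
Others bid (4, 4, 17): truth gives 0; no alternative beats it.
Others bid (4, 7, 17): truth gives 0; no alternative beats it.
(Checking all 125 profiles: 36 have a profitable deviation, 89 do not.)

36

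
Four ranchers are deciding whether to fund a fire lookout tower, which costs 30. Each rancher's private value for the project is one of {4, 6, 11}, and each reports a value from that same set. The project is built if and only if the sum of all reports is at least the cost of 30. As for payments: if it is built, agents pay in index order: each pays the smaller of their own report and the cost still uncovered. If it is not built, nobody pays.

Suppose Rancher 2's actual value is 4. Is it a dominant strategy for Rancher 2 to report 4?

Yes

Check each profile of the others' reports and compare truth against every alternative report.
Others report (4, 11, 11): truth gives 0, best alternative gives -2.
Others report (6, 11, 11): truth gives 0, best alternative gives -2.
Others report (11, 4, 11): truth gives 0, best alternative gives -2.
Others report (11, 6, 11): truth gives 0, best alternative gives -2.
Others report (11, 11, 4): truth gives 0, best alternative gives -2.
Others report (11, 11, 6): truth gives 0, best alternative gives -2.
(Remaining 21 profiles checked similarly; truth is weakly best in each.)
In every case the truthful report is at least as good as any alternative, so it is a dominant strategy.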